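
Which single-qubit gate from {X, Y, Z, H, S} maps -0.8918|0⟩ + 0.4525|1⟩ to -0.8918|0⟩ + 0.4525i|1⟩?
S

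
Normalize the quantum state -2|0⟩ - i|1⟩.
-0.8944|0⟩ - (1/√5)i|1⟩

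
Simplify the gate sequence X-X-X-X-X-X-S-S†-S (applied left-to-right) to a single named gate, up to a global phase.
S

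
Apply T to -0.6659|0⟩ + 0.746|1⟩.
-0.6659|0⟩ + (0.5275 + 0.5275i)|1⟩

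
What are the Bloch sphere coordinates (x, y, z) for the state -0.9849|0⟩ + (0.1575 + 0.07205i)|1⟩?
(-0.3102, -0.1419, 0.94)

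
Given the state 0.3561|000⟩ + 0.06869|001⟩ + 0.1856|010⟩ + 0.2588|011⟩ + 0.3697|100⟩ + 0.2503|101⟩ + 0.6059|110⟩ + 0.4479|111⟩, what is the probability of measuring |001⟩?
0.004718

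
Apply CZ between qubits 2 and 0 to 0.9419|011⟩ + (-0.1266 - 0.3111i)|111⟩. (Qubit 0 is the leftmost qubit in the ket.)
0.9419|011⟩ + (0.1266 + 0.3111i)|111⟩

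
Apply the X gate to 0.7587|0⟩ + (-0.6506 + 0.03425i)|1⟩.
(-0.6506 + 0.03425i)|0⟩ + 0.7587|1⟩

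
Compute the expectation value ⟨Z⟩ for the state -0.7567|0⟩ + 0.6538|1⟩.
0.1451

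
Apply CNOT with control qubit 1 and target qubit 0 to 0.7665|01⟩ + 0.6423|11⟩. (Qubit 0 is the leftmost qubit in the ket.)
0.6423|01⟩ + 0.7665|11⟩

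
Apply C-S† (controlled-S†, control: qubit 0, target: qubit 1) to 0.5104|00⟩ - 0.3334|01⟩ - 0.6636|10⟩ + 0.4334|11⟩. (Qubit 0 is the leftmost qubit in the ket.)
0.5104|00⟩ - 0.3334|01⟩ - 0.6636|10⟩ - 0.4334i|11⟩

C-S† leaves the control-|0⟩ kets |00⟩, |01⟩ unchanged and applies S† to qubit 1 on the control-|1⟩ pair (|10⟩, |11⟩).
S† = [[1, 0], [0, -i]].
With a = amp(|10⟩) = -0.6636 and b = amp(|11⟩) = 0.4334:
new amp(|10⟩) = (1)·a = -0.6636
new amp(|11⟩) = (-i)·b = -0.4334i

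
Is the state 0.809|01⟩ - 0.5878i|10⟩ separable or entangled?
Entangled

Writing the state as a|00⟩ + b|01⟩ + c|10⟩ + d|11⟩, it is a product state iff ad − bc = 0.
Here (a, b, c, d) = (0, 0.809, -0.5878i, 0): ad − bc = (0)(0) − (0.809)(-0.5878i) = 0.4755i ≠ 0, so the state is entangled.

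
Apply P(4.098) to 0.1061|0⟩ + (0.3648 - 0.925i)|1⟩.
0.1061|0⟩ + (-0.9661 + 0.2351i)|1⟩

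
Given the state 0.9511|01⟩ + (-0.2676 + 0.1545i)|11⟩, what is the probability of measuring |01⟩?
0.9046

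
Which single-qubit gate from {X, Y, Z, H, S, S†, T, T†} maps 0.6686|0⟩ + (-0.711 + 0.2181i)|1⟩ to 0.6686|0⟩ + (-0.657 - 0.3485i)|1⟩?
T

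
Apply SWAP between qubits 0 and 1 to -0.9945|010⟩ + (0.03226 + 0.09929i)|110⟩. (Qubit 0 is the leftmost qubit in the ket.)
-0.9945|100⟩ + (0.03226 + 0.09929i)|110⟩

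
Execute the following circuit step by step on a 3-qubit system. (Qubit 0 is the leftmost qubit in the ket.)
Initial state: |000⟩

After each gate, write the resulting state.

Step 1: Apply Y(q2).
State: i|001⟩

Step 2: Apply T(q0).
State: i|001⟩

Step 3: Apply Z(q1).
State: i|001⟩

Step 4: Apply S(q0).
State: i|001⟩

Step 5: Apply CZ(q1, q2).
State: i|001⟩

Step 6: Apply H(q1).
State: (1/√2)i|001⟩ + (1/√2)i|011⟩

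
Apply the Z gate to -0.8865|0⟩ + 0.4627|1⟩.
-0.8865|0⟩ - 0.4627|1⟩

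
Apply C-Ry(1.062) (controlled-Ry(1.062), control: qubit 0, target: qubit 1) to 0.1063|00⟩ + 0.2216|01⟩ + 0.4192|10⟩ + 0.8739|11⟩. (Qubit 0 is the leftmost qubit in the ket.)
0.1063|00⟩ + 0.2216|01⟩ - 0.08106|10⟩ + 0.9658|11⟩

C-Ry(1.062) leaves the control-|0⟩ kets |00⟩, |01⟩ unchanged and applies Ry(1.062) to qubit 1 on the control-|1⟩ pair (|10⟩, |11⟩).
Ry(1.062) = [[cos(θ/2), −sin(θ/2)], [sin(θ/2), cos(θ/2)]]; θ = 1.062, cos(θ/2) ≈ 0.862301, sin(θ/2) ≈ 0.506396.
With a = amp(|10⟩) = 0.4192 and b = amp(|11⟩) = 0.8739:
new amp(|10⟩) = (0.862301)·a + (-0.506396)·b = -0.08106
new amp(|11⟩) = (0.506396)·a + (0.862301)·b = 0.9658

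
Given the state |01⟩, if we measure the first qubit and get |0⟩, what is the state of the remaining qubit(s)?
|1⟩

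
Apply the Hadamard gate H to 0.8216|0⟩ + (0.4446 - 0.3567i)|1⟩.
(0.8953 - 0.2522i)|0⟩ + (0.2666 + 0.2522i)|1⟩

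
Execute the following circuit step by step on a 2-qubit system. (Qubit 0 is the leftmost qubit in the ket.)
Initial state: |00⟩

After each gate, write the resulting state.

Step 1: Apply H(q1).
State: 1/√2|00⟩ + 1/√2|01⟩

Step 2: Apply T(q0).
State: 1/√2|00⟩ + 1/√2|01⟩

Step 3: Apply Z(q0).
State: 1/√2|00⟩ + 1/√2|01⟩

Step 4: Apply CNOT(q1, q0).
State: 1/√2|00⟩ + 1/√2|11⟩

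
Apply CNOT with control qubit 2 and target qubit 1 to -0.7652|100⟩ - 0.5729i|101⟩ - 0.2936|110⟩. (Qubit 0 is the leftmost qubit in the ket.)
-0.7652|100⟩ - 0.2936|110⟩ - 0.5729i|111⟩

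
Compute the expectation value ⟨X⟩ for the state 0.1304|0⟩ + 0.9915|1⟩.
0.2586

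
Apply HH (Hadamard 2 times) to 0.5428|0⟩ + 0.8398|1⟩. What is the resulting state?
0.5428|0⟩ + 0.8398|1⟩

H² = I, so an even number of Hadamards cancels: H^2 = I and the state is unchanged.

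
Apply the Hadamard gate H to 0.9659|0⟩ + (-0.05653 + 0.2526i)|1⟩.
(0.643 + 0.1786i)|0⟩ + (0.723 - 0.1786i)|1⟩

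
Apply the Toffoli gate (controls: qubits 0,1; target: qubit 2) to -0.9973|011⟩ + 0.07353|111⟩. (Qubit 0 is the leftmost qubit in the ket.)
-0.9973|011⟩ + 0.07353|110⟩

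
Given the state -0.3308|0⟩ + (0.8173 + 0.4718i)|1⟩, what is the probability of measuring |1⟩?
0.8906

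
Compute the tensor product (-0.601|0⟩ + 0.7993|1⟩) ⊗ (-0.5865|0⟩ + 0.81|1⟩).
0.3525|00⟩ - 0.4868|01⟩ - 0.4688|10⟩ + 0.6474|11⟩

amp(|b₁b₂…⟩) = product of the factor amplitudes for bits b₁, b₂, …; only kets whose every factor amplitude is nonzero survive.
|00⟩: (-0.601)(-0.5865) = 0.3525
|01⟩: (-0.601)(0.81) = -0.4868
|10⟩: (0.7993)(-0.5865) = -0.4688
|11⟩: (0.7993)(0.81) = 0.6474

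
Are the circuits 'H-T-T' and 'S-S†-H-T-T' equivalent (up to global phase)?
Yes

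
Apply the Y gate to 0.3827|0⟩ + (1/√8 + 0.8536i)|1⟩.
(0.8536 - (1/√8)i)|0⟩ + 0.3827i|1⟩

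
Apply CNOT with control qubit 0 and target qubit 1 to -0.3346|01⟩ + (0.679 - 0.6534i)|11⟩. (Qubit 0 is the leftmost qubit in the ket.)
-0.3346|01⟩ + (0.679 - 0.6534i)|10⟩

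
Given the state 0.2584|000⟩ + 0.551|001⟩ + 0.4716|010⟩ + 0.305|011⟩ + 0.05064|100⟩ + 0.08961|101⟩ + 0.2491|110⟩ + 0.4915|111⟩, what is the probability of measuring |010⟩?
0.2224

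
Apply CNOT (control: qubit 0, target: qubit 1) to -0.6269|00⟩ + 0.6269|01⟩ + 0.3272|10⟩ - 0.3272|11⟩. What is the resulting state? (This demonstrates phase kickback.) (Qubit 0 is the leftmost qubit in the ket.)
-0.6269|00⟩ + 0.6269|01⟩ - 0.3272|10⟩ + 0.3272|11⟩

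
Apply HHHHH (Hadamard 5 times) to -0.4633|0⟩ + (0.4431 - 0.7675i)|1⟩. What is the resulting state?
(-0.01428 - 0.5427i)|0⟩ + (-0.6409 + 0.5427i)|1⟩

H² = I, so H^5 = H: a single Hadamard. With (a, b) = (-0.4633, (0.4431 - 0.7675i)), H gives ((a + b)/√2, (a − b)/√2) = ((-0.01428 - 0.5427i), (-0.6409 + 0.5427i)).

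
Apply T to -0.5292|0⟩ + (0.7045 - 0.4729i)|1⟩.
-0.5292|0⟩ + (0.8325 + 0.1638i)|1⟩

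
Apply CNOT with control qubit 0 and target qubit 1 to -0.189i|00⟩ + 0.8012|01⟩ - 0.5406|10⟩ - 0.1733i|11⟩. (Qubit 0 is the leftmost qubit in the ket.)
-0.189i|00⟩ + 0.8012|01⟩ - 0.1733i|10⟩ - 0.5406|11⟩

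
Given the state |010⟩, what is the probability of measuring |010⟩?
1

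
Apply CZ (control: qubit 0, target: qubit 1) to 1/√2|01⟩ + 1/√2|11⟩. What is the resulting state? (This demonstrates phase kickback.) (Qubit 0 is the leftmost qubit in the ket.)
1/√2|01⟩ - 1/√2|11⟩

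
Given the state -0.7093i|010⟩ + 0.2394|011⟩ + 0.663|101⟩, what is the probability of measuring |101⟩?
0.4396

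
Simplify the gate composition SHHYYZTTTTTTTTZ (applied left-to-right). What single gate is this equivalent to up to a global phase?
S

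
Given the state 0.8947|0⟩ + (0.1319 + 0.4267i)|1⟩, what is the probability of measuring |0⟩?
0.8005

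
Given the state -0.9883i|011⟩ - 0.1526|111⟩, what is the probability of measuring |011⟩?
0.9767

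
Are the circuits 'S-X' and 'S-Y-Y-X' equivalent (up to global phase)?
Yes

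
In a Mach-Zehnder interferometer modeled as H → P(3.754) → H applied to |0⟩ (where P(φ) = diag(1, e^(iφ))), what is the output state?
(0.09087 - 0.2874i)|0⟩ + (0.9091 + 0.2874i)|1⟩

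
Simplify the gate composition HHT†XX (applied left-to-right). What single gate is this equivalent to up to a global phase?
T†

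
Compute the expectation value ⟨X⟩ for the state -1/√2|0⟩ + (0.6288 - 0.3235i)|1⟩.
-0.8893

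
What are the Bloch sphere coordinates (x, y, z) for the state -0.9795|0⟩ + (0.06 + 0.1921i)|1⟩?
(-0.1175, -0.3763, 0.9189)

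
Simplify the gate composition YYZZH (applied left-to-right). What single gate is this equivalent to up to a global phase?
H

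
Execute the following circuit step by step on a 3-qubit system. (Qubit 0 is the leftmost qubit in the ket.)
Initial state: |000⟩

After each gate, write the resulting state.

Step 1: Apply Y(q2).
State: i|001⟩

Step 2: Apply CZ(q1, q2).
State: i|001⟩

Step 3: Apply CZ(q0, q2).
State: i|001⟩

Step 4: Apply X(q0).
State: i|101⟩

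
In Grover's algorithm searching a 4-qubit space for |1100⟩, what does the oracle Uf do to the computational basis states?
Uf|x⟩ = -|x⟩ if x = 1100, else |x⟩ (phase flip on target)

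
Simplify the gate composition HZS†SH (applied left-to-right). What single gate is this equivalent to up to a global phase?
X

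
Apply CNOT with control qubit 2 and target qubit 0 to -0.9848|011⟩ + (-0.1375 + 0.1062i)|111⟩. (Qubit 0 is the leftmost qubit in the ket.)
(-0.1375 + 0.1062i)|011⟩ - 0.9848|111⟩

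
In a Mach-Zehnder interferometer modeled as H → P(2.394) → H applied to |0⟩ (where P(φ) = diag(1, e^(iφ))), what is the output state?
(0.1333 + 0.3399i)|0⟩ + (0.8667 - 0.3399i)|1⟩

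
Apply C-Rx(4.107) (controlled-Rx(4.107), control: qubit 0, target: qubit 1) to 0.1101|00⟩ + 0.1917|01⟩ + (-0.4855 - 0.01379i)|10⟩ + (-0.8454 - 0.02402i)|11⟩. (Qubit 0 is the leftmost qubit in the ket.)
0.1101|00⟩ + 0.1917|01⟩ + (0.2041 + 0.7552i)|10⟩ + (0.3802 + 0.4412i)|11⟩

C-Rx(4.107) leaves the control-|0⟩ kets |00⟩, |01⟩ unchanged and applies Rx(4.107) to qubit 1 on the control-|1⟩ pair (|10⟩, |11⟩).
Rx(4.107) = [[cos(θ/2), −i·sin(θ/2)], [−i·sin(θ/2), cos(θ/2)]]; θ = 4.107, cos(θ/2) ≈ -0.464176, sin(θ/2) ≈ 0.885743.
With a = amp(|10⟩) = (-0.4855 - 0.01379i) and b = amp(|11⟩) = (-0.8454 - 0.02402i):
new amp(|10⟩) = (-0.464176)·a + (-0.885743i)·b = (0.2041 + 0.7552i)
new amp(|11⟩) = (-0.885743i)·a + (-0.464176)·b = (0.3802 + 0.4412i)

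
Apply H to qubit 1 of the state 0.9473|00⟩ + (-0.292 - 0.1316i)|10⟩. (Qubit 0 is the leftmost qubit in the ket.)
0.6698|00⟩ + 0.6698|01⟩ + (-0.2065 - 0.09306i)|10⟩ + (-0.2065 - 0.09306i)|11⟩

H on qubit 1 mixes each pair of kets that differ only in qubit 1: amplitudes (a, b) of (|…0…⟩, |…1…⟩) become ((a + b)/√2, (a − b)/√2). Kets absent from the input have amplitude 0.
(|00⟩, |01⟩): (a, b) = (0.9473, 0) → (0.6698, 0.6698)
(|10⟩, |11⟩): (a, b) = ((-0.292 - 0.1316i), 0) → ((-0.2065 - 0.09306i), (-0.2065 - 0.09306i))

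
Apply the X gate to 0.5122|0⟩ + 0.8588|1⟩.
0.8588|0⟩ + 0.5122|1⟩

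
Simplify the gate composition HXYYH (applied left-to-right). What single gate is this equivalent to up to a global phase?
Z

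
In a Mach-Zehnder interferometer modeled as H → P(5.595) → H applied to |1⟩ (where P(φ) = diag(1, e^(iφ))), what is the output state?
(0.1138 + 0.3176i)|0⟩ + (0.8862 - 0.3176i)|1⟩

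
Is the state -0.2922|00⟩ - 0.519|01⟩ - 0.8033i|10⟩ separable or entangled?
Entangled

Writing the state as a|00⟩ + b|01⟩ + c|10⟩ + d|11⟩, it is a product state iff ad − bc = 0.
Here (a, b, c, d) = (-0.2922, -0.519, -0.8033i, 0): ad − bc = (-0.2922)(0) − (-0.519)(-0.8033i) = -0.4169i ≠ 0, so the state is entangled.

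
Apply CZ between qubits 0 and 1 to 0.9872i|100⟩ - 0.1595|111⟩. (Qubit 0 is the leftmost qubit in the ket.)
0.9872i|100⟩ + 0.1595|111⟩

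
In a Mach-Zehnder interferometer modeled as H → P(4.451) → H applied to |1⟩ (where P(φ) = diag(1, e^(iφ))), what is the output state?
(0.6292 + 0.483i)|0⟩ + (0.3708 - 0.483i)|1⟩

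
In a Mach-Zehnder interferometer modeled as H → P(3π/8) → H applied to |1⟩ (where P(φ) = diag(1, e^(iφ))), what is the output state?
(0.3087 - 0.4619i)|0⟩ + (0.6913 + 0.4619i)|1⟩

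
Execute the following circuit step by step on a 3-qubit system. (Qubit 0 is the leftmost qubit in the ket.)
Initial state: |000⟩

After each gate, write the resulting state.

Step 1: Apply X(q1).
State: |010⟩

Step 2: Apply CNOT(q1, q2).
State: |011⟩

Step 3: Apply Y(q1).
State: -i|001⟩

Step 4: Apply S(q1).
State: -i|001⟩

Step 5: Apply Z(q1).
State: -i|001⟩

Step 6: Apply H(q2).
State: -(1/√2)i|000⟩ + (1/√2)i|001⟩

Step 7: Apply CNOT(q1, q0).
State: -(1/√2)i|000⟩ + (1/√2)i|001⟩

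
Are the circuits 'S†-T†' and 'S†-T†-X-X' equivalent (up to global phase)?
Yes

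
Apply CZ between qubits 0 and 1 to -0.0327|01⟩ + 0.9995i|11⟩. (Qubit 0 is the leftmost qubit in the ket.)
-0.0327|01⟩ - 0.9995i|11⟩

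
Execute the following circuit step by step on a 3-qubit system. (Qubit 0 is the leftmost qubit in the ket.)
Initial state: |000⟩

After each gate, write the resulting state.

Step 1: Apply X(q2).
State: |001⟩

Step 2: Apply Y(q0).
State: i|101⟩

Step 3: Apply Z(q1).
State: i|101⟩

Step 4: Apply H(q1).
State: (1/√2)i|101⟩ + (1/√2)i|111⟩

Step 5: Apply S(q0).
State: -1/√2|101⟩ - 1/√2|111⟩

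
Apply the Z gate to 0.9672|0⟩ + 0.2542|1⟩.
0.9672|0⟩ - 0.2542|1⟩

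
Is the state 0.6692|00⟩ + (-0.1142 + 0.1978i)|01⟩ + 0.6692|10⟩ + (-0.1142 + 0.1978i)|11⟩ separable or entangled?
Separable

Writing the state as a|00⟩ + b|01⟩ + c|10⟩ + d|11⟩, it is a product state iff ad − bc = 0.
Here (a, b, c, d) = (0.6692, (-0.1142 + 0.1978i), 0.6692, (-0.1142 + 0.1978i)): ad − bc = (0.6692)(-0.1142 + 0.1978i) − (-0.1142 + 0.1978i)(0.6692) = 0, so the state is separable.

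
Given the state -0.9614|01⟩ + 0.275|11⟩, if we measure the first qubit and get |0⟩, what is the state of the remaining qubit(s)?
-|1⟩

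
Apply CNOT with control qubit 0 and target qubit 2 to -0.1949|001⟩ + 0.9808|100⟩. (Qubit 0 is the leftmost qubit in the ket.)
-0.1949|001⟩ + 0.9808|101⟩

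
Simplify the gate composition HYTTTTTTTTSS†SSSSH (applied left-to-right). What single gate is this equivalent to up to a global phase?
Y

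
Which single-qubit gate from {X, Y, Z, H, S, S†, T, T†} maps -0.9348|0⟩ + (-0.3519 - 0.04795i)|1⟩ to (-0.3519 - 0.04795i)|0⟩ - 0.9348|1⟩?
X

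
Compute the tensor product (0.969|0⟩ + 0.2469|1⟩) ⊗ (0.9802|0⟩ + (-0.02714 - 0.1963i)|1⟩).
0.9498|00⟩ + (-0.0263 - 0.1902i)|01⟩ + 0.242|10⟩ + (-0.006701 - 0.04847i)|11⟩

amp(|b₁b₂…⟩) = product of the factor amplitudes for bits b₁, b₂, …; only kets whose every factor amplitude is nonzero survive.
|00⟩: (0.969)(0.9802) = 0.9498
|01⟩: (0.969)(-0.02714 - 0.1963i) = (-0.0263 - 0.1902i)
|10⟩: (0.2469)(0.9802) = 0.242
|11⟩: (0.2469)(-0.02714 - 0.1963i) = (-0.006701 - 0.04847i)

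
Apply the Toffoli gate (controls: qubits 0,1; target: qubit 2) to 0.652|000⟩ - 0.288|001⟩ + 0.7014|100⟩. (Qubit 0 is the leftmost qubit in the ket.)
0.652|000⟩ - 0.288|001⟩ + 0.7014|100⟩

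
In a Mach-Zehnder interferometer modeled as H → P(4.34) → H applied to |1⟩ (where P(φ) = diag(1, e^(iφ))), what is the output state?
(0.6819 + 0.4657i)|0⟩ + (0.3181 - 0.4657i)|1⟩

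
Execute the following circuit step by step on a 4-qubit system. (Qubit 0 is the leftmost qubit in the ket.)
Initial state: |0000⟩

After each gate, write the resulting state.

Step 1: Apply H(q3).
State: 1/√2|0000⟩ + 1/√2|0001⟩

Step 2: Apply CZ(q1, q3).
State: 1/√2|0000⟩ + 1/√2|0001⟩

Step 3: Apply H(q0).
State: 1/2|0000⟩ + 1/2|0001⟩ + 1/2|1000⟩ + 1/2|1001⟩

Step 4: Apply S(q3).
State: 1/2|0000⟩ + (1/2)i|0001⟩ + 1/2|1000⟩ + (1/2)i|1001⟩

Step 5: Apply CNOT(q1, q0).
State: 1/2|0000⟩ + (1/2)i|0001⟩ + 1/2|1000⟩ + (1/2)i|1001⟩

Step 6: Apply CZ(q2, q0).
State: 1/2|0000⟩ + (1/2)i|0001⟩ + 1/2|1000⟩ + (1/2)i|1001⟩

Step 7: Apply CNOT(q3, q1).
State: 1/2|0000⟩ + (1/2)i|0101⟩ + 1/2|1000⟩ + (1/2)i|1101⟩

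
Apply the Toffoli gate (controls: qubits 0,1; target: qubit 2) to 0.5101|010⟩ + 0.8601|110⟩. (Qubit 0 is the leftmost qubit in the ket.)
0.5101|010⟩ + 0.8601|111⟩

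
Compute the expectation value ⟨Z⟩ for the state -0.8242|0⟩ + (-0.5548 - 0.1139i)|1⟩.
0.3585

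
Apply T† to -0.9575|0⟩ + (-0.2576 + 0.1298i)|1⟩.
-0.9575|0⟩ + (-0.09037 + 0.2739i)|1⟩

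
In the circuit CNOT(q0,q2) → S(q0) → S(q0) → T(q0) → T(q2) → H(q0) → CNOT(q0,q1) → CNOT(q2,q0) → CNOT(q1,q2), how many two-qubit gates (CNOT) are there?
4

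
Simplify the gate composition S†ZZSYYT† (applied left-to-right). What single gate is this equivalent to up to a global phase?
T†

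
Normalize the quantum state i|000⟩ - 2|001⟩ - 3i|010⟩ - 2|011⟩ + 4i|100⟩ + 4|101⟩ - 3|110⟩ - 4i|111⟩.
0.1155i|000⟩ - 0.2309|001⟩ - 0.3464i|010⟩ - 0.2309|011⟩ + 0.4619i|100⟩ + 0.4619|101⟩ - 0.3464|110⟩ - 0.4619i|111⟩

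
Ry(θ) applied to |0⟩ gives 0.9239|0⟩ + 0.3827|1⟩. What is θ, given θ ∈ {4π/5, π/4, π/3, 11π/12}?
π/4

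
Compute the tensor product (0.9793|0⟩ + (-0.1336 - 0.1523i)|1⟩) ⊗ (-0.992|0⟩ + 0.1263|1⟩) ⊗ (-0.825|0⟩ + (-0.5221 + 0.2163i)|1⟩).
0.8015|000⟩ + (0.5072 - 0.2101i)|001⟩ - 0.102|010⟩ + (-0.06458 + 0.02675i)|011⟩ + (-0.1093 - 0.1246i)|100⟩ + (-0.1019 - 0.05021i)|101⟩ + (0.01392 + 0.01587i)|110⟩ + (0.01297 + 0.006393i)|111⟩

amp(|b₁b₂…⟩) = product of the factor amplitudes for bits b₁, b₂, …; only kets whose every factor amplitude is nonzero survive.
|000⟩: (0.9793)(-0.992)(-0.825) = 0.8015
|001⟩: (0.9793)(-0.992)(-0.5221 + 0.2163i) = (0.5072 - 0.2101i)
|010⟩: (0.9793)(0.1263)(-0.825) = -0.102
|011⟩: (0.9793)(0.1263)(-0.5221 + 0.2163i) = (-0.06458 + 0.02675i)
|100⟩: (-0.1336 - 0.1523i)(-0.992)(-0.825) = (-0.1093 - 0.1246i)
|101⟩: (-0.1336 - 0.1523i)(-0.992)(-0.5221 + 0.2163i) = (-0.1019 - 0.05021i)
|110⟩: (-0.1336 - 0.1523i)(0.1263)(-0.825) = (0.01392 + 0.01587i)
|111⟩: (-0.1336 - 0.1523i)(0.1263)(-0.5221 + 0.2163i) = (0.01297 + 0.006393i)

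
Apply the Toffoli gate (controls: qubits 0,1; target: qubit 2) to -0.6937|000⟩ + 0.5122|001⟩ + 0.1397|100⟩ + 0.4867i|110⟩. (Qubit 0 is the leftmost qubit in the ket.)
-0.6937|000⟩ + 0.5122|001⟩ + 0.1397|100⟩ + 0.4867i|111⟩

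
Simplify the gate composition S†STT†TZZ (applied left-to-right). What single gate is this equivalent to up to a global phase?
T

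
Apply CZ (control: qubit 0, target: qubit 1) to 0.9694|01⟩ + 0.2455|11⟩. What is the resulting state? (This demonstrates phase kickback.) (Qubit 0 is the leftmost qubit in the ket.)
0.9694|01⟩ - 0.2455|11⟩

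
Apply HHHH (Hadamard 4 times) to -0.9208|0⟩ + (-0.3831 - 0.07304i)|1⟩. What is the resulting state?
-0.9208|0⟩ + (-0.3831 - 0.07304i)|1⟩

H² = I, so an even number of Hadamards cancels: H^4 = I and the state is unchanged.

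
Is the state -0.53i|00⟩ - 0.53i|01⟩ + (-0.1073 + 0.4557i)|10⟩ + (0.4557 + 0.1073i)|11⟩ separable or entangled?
Entangled

Writing the state as a|00⟩ + b|01⟩ + c|10⟩ + d|11⟩, it is a product state iff ad − bc = 0.
Here (a, b, c, d) = (-0.53i, -0.53i, (-0.1073 + 0.4557i), (0.4557 + 0.1073i)): ad − bc = (-0.53i)(0.4557 + 0.1073i) − (-0.53i)(-0.1073 + 0.4557i) = (-0.1847 - 0.2984i) ≠ 0, so the state is entangled.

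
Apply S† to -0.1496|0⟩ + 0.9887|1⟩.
-0.1496|0⟩ - 0.9887i|1⟩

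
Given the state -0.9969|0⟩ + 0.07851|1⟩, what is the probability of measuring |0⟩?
0.9938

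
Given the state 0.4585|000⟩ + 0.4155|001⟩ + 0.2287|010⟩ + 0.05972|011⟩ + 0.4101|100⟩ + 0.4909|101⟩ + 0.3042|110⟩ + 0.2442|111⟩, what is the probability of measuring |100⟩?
0.1682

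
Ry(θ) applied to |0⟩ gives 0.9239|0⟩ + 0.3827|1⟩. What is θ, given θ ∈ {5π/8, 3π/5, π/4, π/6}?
π/4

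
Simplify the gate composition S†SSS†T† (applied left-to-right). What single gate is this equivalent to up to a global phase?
T†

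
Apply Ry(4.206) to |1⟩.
-0.8617|0⟩ - 0.5074|1⟩

Ry(4.206) = [[cos(θ/2), −sin(θ/2)], [sin(θ/2), cos(θ/2)]]; θ = 4.206, cos(θ/2) ≈ -0.507433, sin(θ/2) ≈ 0.861691.
With a = amp(|0⟩) = 0 and b = amp(|1⟩) = 1:
new amp(|0⟩) = (-0.507433)·a + (-0.861691)·b = -0.8617
new amp(|1⟩) = (0.861691)·a + (-0.507433)·b = -0.5074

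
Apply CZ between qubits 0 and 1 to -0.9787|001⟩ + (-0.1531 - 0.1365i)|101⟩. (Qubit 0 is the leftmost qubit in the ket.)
-0.9787|001⟩ + (-0.1531 - 0.1365i)|101⟩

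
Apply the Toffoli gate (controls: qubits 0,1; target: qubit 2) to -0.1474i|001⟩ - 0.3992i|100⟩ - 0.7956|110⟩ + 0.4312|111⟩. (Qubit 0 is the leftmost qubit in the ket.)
-0.1474i|001⟩ - 0.3992i|100⟩ + 0.4312|110⟩ - 0.7956|111⟩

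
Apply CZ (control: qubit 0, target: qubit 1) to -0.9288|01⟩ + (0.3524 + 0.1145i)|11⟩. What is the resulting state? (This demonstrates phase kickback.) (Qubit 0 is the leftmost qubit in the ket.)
-0.9288|01⟩ + (-0.3524 - 0.1145i)|11⟩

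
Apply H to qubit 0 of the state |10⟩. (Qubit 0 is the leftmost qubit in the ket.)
1/√2|00⟩ - 1/√2|10⟩

H on qubit 0 mixes each pair of kets that differ only in qubit 0: amplitudes (a, b) of (|…0…⟩, |…1…⟩) become ((a + b)/√2, (a − b)/√2). Kets absent from the input have amplitude 0.
(|00⟩, |10⟩): (a, b) = (0, 1) → (1/√2, -1/√2)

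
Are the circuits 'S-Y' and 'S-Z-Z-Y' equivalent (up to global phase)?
Yes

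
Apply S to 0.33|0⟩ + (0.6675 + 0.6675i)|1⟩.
0.33|0⟩ + (-0.6675 + 0.6675i)|1⟩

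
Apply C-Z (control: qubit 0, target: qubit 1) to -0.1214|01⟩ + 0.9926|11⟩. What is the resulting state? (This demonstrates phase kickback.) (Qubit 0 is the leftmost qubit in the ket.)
-0.1214|01⟩ - 0.9926|11⟩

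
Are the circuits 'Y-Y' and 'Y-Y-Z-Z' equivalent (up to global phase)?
Yes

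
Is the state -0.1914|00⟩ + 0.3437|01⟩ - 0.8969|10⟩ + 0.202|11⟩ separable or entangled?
Entangled

Writing the state as a|00⟩ + b|01⟩ + c|10⟩ + d|11⟩, it is a product state iff ad − bc = 0.
Here (a, b, c, d) = (-0.1914, 0.3437, -0.8969, 0.202): ad − bc = (-0.1914)(0.202) − (0.3437)(-0.8969) = 0.2696 ≠ 0, so the state is entangled.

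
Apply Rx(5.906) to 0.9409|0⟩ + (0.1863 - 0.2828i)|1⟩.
(-0.9772 - 0.03493i)|0⟩ + (-0.183 + 0.1014i)|1⟩

Rx(5.906) = [[cos(θ/2), −i·sin(θ/2)], [−i·sin(θ/2), cos(θ/2)]]; θ = 5.906, cos(θ/2) ≈ -0.982269, sin(θ/2) ≈ 0.187477.
With a = amp(|0⟩) = 0.9409 and b = amp(|1⟩) = (0.1863 - 0.2828i):
new amp(|0⟩) = (-0.982269)·a + (-0.187477i)·b = (-0.9772 - 0.03493i)
new amp(|1⟩) = (-0.187477i)·a + (-0.982269)·b = (-0.183 + 0.1014i)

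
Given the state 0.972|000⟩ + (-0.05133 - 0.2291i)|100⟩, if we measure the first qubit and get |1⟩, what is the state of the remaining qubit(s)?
(-0.2186 - 0.9758i)|00⟩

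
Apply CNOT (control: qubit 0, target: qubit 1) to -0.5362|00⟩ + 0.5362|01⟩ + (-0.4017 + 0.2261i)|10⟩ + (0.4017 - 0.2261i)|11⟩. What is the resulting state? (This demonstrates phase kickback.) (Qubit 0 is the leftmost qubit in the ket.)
-0.5362|00⟩ + 0.5362|01⟩ + (0.4017 - 0.2261i)|10⟩ + (-0.4017 + 0.2261i)|11⟩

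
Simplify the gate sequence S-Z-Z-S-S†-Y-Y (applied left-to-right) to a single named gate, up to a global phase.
S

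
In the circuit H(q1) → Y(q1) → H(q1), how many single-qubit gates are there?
3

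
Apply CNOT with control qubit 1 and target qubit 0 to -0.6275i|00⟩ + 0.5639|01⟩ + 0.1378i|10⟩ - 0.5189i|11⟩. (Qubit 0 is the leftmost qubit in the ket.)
-0.6275i|00⟩ - 0.5189i|01⟩ + 0.1378i|10⟩ + 0.5639|11⟩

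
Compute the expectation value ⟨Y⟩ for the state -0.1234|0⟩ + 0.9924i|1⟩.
-0.2449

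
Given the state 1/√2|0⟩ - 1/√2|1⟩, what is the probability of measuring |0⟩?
1/2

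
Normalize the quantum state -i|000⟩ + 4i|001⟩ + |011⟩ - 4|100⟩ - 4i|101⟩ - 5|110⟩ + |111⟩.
-0.1147i|000⟩ + 0.4588i|001⟩ + 0.1147|011⟩ - 0.4588|100⟩ - 0.4588i|101⟩ - 0.5735|110⟩ + 0.1147|111⟩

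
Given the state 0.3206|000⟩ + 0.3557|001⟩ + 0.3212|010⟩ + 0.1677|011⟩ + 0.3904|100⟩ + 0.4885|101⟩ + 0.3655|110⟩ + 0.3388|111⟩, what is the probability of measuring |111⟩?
0.1148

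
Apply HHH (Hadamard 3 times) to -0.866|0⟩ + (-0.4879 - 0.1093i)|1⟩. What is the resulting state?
(-0.9574 - 0.07729i)|0⟩ + (-0.2674 + 0.07729i)|1⟩

H² = I, so H^3 = H: a single Hadamard. With (a, b) = (-0.866, (-0.4879 - 0.1093i)), H gives ((a + b)/√2, (a − b)/√2) = ((-0.9574 - 0.07729i), (-0.2674 + 0.07729i)).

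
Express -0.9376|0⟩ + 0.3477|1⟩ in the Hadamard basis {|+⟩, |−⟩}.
-0.4171|+⟩ - 0.9088|−⟩

With |ψ⟩ = α|0⟩ + β|1⟩, the Hadamard-basis coefficients are ⟨+|ψ⟩ = (α + β)/√2 and ⟨−|ψ⟩ = (α − β)/√2.
Here α = -0.9376, β = 0.3477: (α + β)/√2 = -0.4171, (α − β)/√2 = -0.9088.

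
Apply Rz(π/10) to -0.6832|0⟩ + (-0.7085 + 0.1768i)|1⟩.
(-0.6748 + 0.1069i)|0⟩ + (-0.7274 + 0.06379i)|1⟩

Rz(π/10) = [[e^(−iθ/2), 0], [0, e^(iθ/2)]] with e^(±iθ/2) = cos(θ/2) ± i·sin(θ/2); θ = π/10, cos(θ/2) ≈ 0.987688, sin(θ/2) ≈ 0.156434.
With a = amp(|0⟩) = -0.6832 and b = amp(|1⟩) = (-0.7085 + 0.1768i):
new amp(|0⟩) = (0.987688 - 0.156434i)·a = (-0.6748 + 0.1069i)
new amp(|1⟩) = (0.987688 + 0.156434i)·b = (-0.7274 + 0.06379i)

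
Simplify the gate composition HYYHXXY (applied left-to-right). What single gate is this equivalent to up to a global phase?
Y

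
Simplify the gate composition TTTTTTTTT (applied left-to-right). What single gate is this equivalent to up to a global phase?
T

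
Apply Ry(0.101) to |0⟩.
0.9987|0⟩ + 0.05048|1⟩

Ry(0.101) = [[cos(θ/2), −sin(θ/2)], [sin(θ/2), cos(θ/2)]]; θ = 0.101, cos(θ/2) ≈ 0.998725, sin(θ/2) ≈ 0.0504785.
With a = amp(|0⟩) = 1 and b = amp(|1⟩) = 0:
new amp(|0⟩) = (0.998725)·a + (-0.0504785)·b = 0.9987
new amp(|1⟩) = (0.0504785)·a + (0.998725)·b = 0.05048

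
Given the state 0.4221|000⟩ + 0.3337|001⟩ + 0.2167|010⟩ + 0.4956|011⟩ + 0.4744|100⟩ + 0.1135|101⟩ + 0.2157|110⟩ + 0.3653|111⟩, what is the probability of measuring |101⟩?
0.01288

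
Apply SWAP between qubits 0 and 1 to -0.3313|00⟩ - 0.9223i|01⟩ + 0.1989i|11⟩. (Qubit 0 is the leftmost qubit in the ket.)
-0.3313|00⟩ - 0.9223i|10⟩ + 0.1989i|11⟩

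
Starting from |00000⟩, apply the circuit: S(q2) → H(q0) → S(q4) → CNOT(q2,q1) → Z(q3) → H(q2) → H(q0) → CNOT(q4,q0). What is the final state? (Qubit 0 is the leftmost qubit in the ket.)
1/√2|00000⟩ + 1/√2|00100⟩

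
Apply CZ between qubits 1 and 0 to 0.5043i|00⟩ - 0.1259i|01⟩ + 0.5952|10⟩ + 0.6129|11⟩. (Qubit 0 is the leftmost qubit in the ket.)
0.5043i|00⟩ - 0.1259i|01⟩ + 0.5952|10⟩ - 0.6129|11⟩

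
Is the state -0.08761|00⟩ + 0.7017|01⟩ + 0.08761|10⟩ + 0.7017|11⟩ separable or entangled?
Entangled

Writing the state as a|00⟩ + b|01⟩ + c|10⟩ + d|11⟩, it is a product state iff ad − bc = 0.
Here (a, b, c, d) = (-0.08761, 0.7017, 0.08761, 0.7017): ad − bc = (-0.08761)(0.7017) − (0.7017)(0.08761) = -0.123 ≠ 0, so the state is entangled.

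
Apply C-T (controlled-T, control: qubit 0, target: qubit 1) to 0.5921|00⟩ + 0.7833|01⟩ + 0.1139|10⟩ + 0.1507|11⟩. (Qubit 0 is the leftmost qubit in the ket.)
0.5921|00⟩ + 0.7833|01⟩ + 0.1139|10⟩ + (0.1066 + 0.1066i)|11⟩

C-T leaves the control-|0⟩ kets |00⟩, |01⟩ unchanged and applies T to qubit 1 on the control-|1⟩ pair (|10⟩, |11⟩).
T = [[1, 0], [0, (1/√2 + (1/√2)i)]].
With a = amp(|10⟩) = 0.1139 and b = amp(|11⟩) = 0.1507:
new amp(|10⟩) = (1)·a = 0.1139
new amp(|11⟩) = (1/√2 + (1/√2)i)·b = (0.1066 + 0.1066i)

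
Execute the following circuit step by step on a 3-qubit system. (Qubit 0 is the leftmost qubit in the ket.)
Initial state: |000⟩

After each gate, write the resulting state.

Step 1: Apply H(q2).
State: 1/√2|000⟩ + 1/√2|001⟩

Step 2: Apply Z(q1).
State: 1/√2|000⟩ + 1/√2|001⟩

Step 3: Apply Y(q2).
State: -(1/√2)i|000⟩ + (1/√2)i|001⟩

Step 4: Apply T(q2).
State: -(1/√2)i|000⟩ + (-1/2 + (1/2)i)|001⟩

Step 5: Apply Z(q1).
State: -(1/√2)i|000⟩ + (-1/2 + (1/2)i)|001⟩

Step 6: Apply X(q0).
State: -(1/√2)i|100⟩ + (-1/2 + (1/2)i)|101⟩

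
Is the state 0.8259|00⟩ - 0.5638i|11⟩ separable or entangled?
Entangled

Writing the state as a|00⟩ + b|01⟩ + c|10⟩ + d|11⟩, it is a product state iff ad − bc = 0.
Here (a, b, c, d) = (0.8259, 0, 0, -0.5638i): ad − bc = (0.8259)(-0.5638i) − (0)(0) = -0.4656i ≠ 0, so the state is entangled.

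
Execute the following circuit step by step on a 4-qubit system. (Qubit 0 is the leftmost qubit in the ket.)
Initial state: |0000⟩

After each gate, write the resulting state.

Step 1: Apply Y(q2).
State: i|0010⟩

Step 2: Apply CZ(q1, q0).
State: i|0010⟩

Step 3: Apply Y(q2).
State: |0000⟩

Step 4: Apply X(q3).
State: |0001⟩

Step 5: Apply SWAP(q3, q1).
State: |0100⟩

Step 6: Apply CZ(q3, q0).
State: |0100⟩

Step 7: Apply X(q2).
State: |0110⟩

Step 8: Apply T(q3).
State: |0110⟩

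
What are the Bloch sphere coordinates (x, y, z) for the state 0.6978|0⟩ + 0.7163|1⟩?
(0.9997, 0, -0.02616)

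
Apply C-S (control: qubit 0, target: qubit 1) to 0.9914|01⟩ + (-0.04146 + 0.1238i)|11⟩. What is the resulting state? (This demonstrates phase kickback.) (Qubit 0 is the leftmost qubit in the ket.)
0.9914|01⟩ + (-0.1238 - 0.04146i)|11⟩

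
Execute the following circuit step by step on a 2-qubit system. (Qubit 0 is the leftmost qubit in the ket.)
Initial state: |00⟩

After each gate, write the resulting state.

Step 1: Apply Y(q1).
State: i|01⟩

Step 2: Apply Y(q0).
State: -|11⟩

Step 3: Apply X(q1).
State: -|10⟩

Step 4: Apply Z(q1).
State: -|10⟩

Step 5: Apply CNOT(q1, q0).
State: -|10⟩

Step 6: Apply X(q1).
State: -|11⟩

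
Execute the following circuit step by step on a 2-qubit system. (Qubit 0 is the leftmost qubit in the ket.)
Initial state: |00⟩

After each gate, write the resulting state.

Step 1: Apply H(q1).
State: 1/√2|00⟩ + 1/√2|01⟩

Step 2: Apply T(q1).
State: 1/√2|00⟩ + (1/2 + (1/2)i)|01⟩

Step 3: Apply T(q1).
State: 1/√2|00⟩ + (1/√2)i|01⟩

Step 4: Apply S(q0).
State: 1/√2|00⟩ + (1/√2)i|01⟩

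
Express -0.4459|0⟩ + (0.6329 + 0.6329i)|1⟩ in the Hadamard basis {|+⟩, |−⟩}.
(0.1322 + 0.4475i)|+⟩ + (-0.7628 - 0.4475i)|−⟩

With |ψ⟩ = α|0⟩ + β|1⟩, the Hadamard-basis coefficients are ⟨+|ψ⟩ = (α + β)/√2 and ⟨−|ψ⟩ = (α − β)/√2.
Here α = -0.4459, β = (0.6329 + 0.6329i): (α + β)/√2 = (0.1322 + 0.4475i), (α − β)/√2 = (-0.7628 - 0.4475i).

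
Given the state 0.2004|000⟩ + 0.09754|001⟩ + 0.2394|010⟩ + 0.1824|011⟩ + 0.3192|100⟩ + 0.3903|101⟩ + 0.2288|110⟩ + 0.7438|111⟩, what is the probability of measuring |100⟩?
0.1019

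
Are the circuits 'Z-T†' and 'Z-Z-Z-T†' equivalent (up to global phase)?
Yes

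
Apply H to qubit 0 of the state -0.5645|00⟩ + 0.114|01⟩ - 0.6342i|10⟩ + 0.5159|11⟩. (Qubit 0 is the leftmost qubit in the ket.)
(-0.3992 - 0.4484i)|00⟩ + 0.4454|01⟩ + (-0.3992 + 0.4484i)|10⟩ - 0.2842|11⟩

H on qubit 0 mixes each pair of kets that differ only in qubit 0: amplitudes (a, b) of (|…0…⟩, |…1…⟩) become ((a + b)/√2, (a − b)/√2). Kets absent from the input have amplitude 0.
(|00⟩, |10⟩): (a, b) = (-0.5645, -0.6342i) → ((-0.3992 - 0.4484i), (-0.3992 + 0.4484i))
(|01⟩, |11⟩): (a, b) = (0.114, 0.5159) → (0.4454, -0.2842)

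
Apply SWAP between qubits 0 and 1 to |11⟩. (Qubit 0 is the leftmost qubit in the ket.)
|11⟩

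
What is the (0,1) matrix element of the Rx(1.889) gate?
-0.8102i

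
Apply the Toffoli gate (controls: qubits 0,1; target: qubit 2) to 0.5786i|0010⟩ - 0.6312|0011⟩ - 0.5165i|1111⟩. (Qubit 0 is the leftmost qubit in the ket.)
0.5786i|0010⟩ - 0.6312|0011⟩ - 0.5165i|1101⟩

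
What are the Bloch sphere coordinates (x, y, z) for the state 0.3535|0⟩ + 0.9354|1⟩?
(0.6613, 0, -0.75)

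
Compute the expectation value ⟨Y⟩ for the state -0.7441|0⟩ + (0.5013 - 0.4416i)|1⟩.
0.6572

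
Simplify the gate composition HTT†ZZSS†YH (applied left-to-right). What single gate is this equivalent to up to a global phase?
Y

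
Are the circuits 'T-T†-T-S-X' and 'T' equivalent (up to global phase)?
No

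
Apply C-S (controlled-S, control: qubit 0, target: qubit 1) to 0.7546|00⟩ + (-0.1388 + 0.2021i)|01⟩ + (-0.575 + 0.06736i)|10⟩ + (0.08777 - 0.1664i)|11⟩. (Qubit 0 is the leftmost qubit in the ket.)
0.7546|00⟩ + (-0.1388 + 0.2021i)|01⟩ + (-0.575 + 0.06736i)|10⟩ + (0.1664 + 0.08777i)|11⟩

C-S leaves the control-|0⟩ kets |00⟩, |01⟩ unchanged and applies S to qubit 1 on the control-|1⟩ pair (|10⟩, |11⟩).
S = [[1, 0], [0, i]].
With a = amp(|10⟩) = (-0.575 + 0.06736i) and b = amp(|11⟩) = (0.08777 - 0.1664i):
new amp(|10⟩) = (1)·a = (-0.575 + 0.06736i)
new amp(|11⟩) = (i)·b = (0.1664 + 0.08777i)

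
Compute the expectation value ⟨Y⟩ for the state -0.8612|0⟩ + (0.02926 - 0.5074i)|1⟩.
0.8739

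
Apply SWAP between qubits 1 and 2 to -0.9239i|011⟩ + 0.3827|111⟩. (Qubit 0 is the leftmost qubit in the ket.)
-0.9239i|011⟩ + 0.3827|111⟩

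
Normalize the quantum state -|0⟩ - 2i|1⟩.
-1/√5|0⟩ - 0.8944i|1⟩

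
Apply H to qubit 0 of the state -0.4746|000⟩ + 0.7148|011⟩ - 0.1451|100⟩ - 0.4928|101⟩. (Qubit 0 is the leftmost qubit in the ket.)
-0.4382|000⟩ - 0.3485|001⟩ + 0.5054|011⟩ - 0.233|100⟩ + 0.3485|101⟩ + 0.5054|111⟩

H on qubit 0 mixes each pair of kets that differ only in qubit 0: amplitudes (a, b) of (|…0…⟩, |…1…⟩) become ((a + b)/√2, (a − b)/√2). Kets absent from the input have amplitude 0.
(|000⟩, |100⟩): (a, b) = (-0.4746, -0.1451) → (-0.4382, -0.233)
(|001⟩, |101⟩): (a, b) = (0, -0.4928) → (-0.3485, 0.3485)
(|011⟩, |111⟩): (a, b) = (0.7148, 0) → (0.5054, 0.5054)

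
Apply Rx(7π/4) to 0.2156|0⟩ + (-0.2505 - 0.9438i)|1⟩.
(-0.5604 + 0.09586i)|0⟩ + (0.2314 + 0.7895i)|1⟩

Rx(7π/4) = [[cos(θ/2), −i·sin(θ/2)], [−i·sin(θ/2), cos(θ/2)]]; θ = 7π/4, cos(θ/2) ≈ -0.92388, sin(θ/2) ≈ 0.382683.
With a = amp(|0⟩) = 0.2156 and b = amp(|1⟩) = (-0.2505 - 0.9438i):
new amp(|0⟩) = (-0.92388)·a + (-0.382683i)·b = (-0.5604 + 0.09586i)
new amp(|1⟩) = (-0.382683i)·a + (-0.92388)·b = (0.2314 + 0.7895i)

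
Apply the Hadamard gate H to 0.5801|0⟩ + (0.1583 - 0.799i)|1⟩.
(0.5221 - 0.565i)|0⟩ + (0.2983 + 0.565i)|1⟩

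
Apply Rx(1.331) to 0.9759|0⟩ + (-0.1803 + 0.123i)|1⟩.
(0.8436 + 0.1113i)|0⟩ + (-0.1418 - 0.5058i)|1⟩

Rx(1.331) = [[cos(θ/2), −i·sin(θ/2)], [−i·sin(θ/2), cos(θ/2)]]; θ = 1.331, cos(θ/2) ≈ 0.786608, sin(θ/2) ≈ 0.617453.
With a = amp(|0⟩) = 0.9759 and b = amp(|1⟩) = (-0.1803 + 0.123i):
new amp(|0⟩) = (0.786608)·a + (-0.617453i)·b = (0.8436 + 0.1113i)
new amp(|1⟩) = (-0.617453i)·a + (0.786608)·b = (-0.1418 - 0.5058i)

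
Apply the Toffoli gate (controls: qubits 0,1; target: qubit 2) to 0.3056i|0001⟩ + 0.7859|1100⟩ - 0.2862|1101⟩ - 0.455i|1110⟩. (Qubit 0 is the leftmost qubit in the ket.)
0.3056i|0001⟩ - 0.455i|1100⟩ + 0.7859|1110⟩ - 0.2862|1111⟩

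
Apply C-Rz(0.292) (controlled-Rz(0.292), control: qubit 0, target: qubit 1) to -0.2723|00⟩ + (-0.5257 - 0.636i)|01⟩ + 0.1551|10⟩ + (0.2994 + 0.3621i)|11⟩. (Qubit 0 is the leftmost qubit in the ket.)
-0.2723|00⟩ + (-0.5257 - 0.636i)|01⟩ + (0.1534 - 0.02256i)|10⟩ + (0.2435 + 0.4018i)|11⟩

C-Rz(0.292) leaves the control-|0⟩ kets |00⟩, |01⟩ unchanged and applies Rz(0.292) to qubit 1 on the control-|1⟩ pair (|10⟩, |11⟩).
Rz(0.292) = [[e^(−iθ/2), 0], [0, e^(iθ/2)]] with e^(±iθ/2) = cos(θ/2) ± i·sin(θ/2); θ = 0.292, cos(θ/2) ≈ 0.989361, sin(θ/2) ≈ 0.145482.
With a = amp(|10⟩) = 0.1551 and b = amp(|11⟩) = (0.2994 + 0.3621i):
new amp(|10⟩) = (0.989361 - 0.145482i)·a = (0.1534 - 0.02256i)
new amp(|11⟩) = (0.989361 + 0.145482i)·b = (0.2435 + 0.4018i)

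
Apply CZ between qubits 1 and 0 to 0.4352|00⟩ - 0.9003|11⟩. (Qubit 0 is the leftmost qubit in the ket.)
0.4352|00⟩ + 0.9003|11⟩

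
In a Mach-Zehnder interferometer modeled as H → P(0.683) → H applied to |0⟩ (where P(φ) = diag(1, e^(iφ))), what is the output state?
(0.8878 + 0.3156i)|0⟩ + (0.1122 - 0.3156i)|1⟩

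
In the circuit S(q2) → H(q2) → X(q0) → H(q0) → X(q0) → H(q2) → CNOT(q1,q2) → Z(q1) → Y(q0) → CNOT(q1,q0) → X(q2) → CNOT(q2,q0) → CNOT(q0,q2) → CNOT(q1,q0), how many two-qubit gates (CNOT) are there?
5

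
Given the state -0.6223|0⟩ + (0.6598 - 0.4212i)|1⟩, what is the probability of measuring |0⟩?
0.3873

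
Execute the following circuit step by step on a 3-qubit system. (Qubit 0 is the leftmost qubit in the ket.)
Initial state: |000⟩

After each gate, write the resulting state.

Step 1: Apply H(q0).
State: 1/√2|000⟩ + 1/√2|100⟩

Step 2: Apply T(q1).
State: 1/√2|000⟩ + 1/√2|100⟩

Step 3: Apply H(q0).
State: |000⟩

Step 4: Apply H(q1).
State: 1/√2|000⟩ + 1/√2|010⟩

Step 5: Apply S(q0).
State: 1/√2|000⟩ + 1/√2|010⟩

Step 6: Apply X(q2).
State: 1/√2|001⟩ + 1/√2|011⟩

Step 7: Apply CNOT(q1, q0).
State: 1/√2|001⟩ + 1/√2|111⟩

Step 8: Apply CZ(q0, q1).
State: 1/√2|001⟩ - 1/√2|111⟩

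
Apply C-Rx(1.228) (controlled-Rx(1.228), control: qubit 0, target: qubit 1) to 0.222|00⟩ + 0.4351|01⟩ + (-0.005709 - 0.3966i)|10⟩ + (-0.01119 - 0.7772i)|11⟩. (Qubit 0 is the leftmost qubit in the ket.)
0.222|00⟩ + 0.4351|01⟩ + (-0.4524 - 0.3177i)|10⟩ + (-0.2376 - 0.632i)|11⟩

C-Rx(1.228) leaves the control-|0⟩ kets |00⟩, |01⟩ unchanged and applies Rx(1.228) to qubit 1 on the control-|1⟩ pair (|10⟩, |11⟩).
Rx(1.228) = [[cos(θ/2), −i·sin(θ/2)], [−i·sin(θ/2), cos(θ/2)]]; θ = 1.228, cos(θ/2) ≈ 0.81735, sin(θ/2) ≈ 0.576141.
With a = amp(|10⟩) = (-0.005709 - 0.3966i) and b = amp(|11⟩) = (-0.01119 - 0.7772i):
new amp(|10⟩) = (0.81735)·a + (-0.576141i)·b = (-0.4524 - 0.3177i)
new amp(|11⟩) = (-0.576141i)·a + (0.81735)·b = (-0.2376 - 0.632i)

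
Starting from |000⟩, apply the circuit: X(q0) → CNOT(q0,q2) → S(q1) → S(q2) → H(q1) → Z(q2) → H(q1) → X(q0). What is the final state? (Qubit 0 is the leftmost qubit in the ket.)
-i|001⟩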